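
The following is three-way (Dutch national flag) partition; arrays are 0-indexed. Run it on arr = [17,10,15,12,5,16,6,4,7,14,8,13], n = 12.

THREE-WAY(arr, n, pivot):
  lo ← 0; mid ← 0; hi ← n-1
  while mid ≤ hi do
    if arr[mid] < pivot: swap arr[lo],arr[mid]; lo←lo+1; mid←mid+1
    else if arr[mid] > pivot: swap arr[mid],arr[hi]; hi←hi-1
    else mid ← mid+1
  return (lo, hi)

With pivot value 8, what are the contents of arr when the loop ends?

lo=0 mid=0 hi=11
17>8: swap(0,11), hi=10 ⇒ [13,10,15,12,5,16,6,4,7,14,8,17]
13>8: swap(0,10), hi=9 ⇒ [8,10,15,12,5,16,6,4,7,14,13,17]
8=8: mid=1
10>8: swap(1,9), hi=8 ⇒ [8,14,15,12,5,16,6,4,7,10,13,17]
14>8: swap(1,8), hi=7 ⇒ [8,7,15,12,5,16,6,4,14,10,13,17]
7<8: swap(0,1), lo=1 mid=2 ⇒ [7,8,15,12,5,16,6,4,14,10,13,17]
15>8: swap(2,7), hi=6 ⇒ [7,8,4,12,5,16,6,15,14,10,13,17]
4<8: swap(1,2), lo=2 mid=3 ⇒ [7,4,8,12,5,16,6,15,14,10,13,17]
12>8: swap(3,6), hi=5 ⇒ [7,4,8,6,5,16,12,15,14,10,13,17]
6<8: swap(2,3), lo=3 mid=4 ⇒ [7,4,6,8,5,16,12,15,14,10,13,17]
5<8: swap(3,4), lo=4 mid=5 ⇒ [7,4,6,5,8,16,12,15,14,10,13,17]
16>8: swap(5,5), hi=4 ⇒ [7,4,6,5,8,16,12,15,14,10,13,17]
done. lo=4 hi=4; arr=[7,4,6,5,8,16,12,15,14,10,13,17]

[7,4,6,5,8,16,12,15,14,10,13,17]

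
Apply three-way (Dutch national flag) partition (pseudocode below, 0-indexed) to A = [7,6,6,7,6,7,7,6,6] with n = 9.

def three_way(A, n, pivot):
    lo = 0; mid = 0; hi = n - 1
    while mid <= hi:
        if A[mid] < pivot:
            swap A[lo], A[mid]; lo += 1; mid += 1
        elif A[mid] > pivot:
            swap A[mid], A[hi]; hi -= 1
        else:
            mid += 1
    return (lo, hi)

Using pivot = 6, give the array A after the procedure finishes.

pivot = 6; lo=0, mid=0, hi=8
A[mid]=7>6: swap A[0],A[8]; hi=7 → [6,6,6,7,6,7,7,6,7]
A[mid]=6=6: mid=1
A[mid]=6=6: mid=2
A[mid]=6=6: mid=3
A[mid]=7>6: swap A[3],A[7]; hi=6 → [6,6,6,6,6,7,7,7,7]
A[mid]=6=6: mid=4
A[mid]=6=6: mid=5
A[mid]=7>6: swap A[5],A[6]; hi=5 → [6,6,6,6,6,7,7,7,7]
A[mid]=7>6: swap A[5],A[5]; hi=4 → [6,6,6,6,6,7,7,7,7]
end: lo=0, hi=4; A = [6,6,6,6,6,7,7,7,7]

[6,6,6,6,6,7,7,7,7]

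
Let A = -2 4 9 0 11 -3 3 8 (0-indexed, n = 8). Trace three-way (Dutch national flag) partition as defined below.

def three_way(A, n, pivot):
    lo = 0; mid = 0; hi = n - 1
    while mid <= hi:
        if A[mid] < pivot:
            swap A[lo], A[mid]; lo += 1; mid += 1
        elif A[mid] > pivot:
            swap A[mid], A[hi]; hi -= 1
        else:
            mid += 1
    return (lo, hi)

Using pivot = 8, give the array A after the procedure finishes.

pivot = 8; lo=0, mid=0, hi=7
A[mid]=-2<8: swap A[0],A[0]; lo=1,mid=1 → -2 4 9 0 11 -3 3 8
A[mid]=4<8: swap A[1],A[1]; lo=2,mid=2 → -2 4 9 0 11 -3 3 8
A[mid]=9>8: swap A[2],A[7]; hi=6 → -2 4 8 0 11 -3 3 9
A[mid]=8=8: mid=3
A[mid]=0<8: swap A[2],A[3]; lo=3,mid=4 → -2 4 0 8 11 -3 3 9
A[mid]=11>8: swap A[4],A[6]; hi=5 → -2 4 0 8 3 -3 11 9
A[mid]=3<8: swap A[3],A[4]; lo=4,mid=5 → -2 4 0 3 8 -3 11 9
A[mid]=-3<8: swap A[4],A[5]; lo=5,mid=6 → -2 4 0 3 -3 8 11 9
end: lo=5, hi=5; A = -2 4 0 3 -3 8 11 9

-2 4 0 3 -3 8 11 9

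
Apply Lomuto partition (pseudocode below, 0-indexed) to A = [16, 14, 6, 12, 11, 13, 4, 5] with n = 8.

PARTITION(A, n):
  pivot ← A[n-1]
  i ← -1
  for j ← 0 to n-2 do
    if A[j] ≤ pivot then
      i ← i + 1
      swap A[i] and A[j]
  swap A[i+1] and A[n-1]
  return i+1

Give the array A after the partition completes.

pivot = A[7] = 5; i = -1
j=0: A[0]=16 > 5 → no swap
j=1: A[1]=14 > 5 → no swap
j=2: A[2]=6 > 5 → no swap
j=3: A[3]=12 > 5 → no swap
j=4: A[4]=11 > 5 → no swap
j=5: A[5]=13 > 5 → no swap
j=6: A[6]=4 ≤ 5 → i=0, swap A[0],A[6] → [4, 14, 6, 12, 11, 13, 16, 5]
final swap A[1],A[7] → [4, 5, 6, 12, 11, 13, 16, 14]; return 1

[4, 5, 6, 12, 11, 13, 16, 14]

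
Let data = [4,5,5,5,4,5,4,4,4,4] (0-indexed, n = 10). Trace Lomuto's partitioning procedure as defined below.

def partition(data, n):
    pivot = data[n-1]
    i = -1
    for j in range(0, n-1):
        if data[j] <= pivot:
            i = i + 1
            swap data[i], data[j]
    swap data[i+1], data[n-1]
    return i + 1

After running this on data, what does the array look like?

pivot=4, i=-1
j=0: 4≤4, i=0, swap(0,0) ⇒ [4,5,5,5,4,5,4,4,4,4]
j=1: 5>4, skip
j=2: 5>4, skip
j=3: 5>4, skip
j=4: 4≤4, i=1, swap(1,4) ⇒ [4,4,5,5,5,5,4,4,4,4]
j=5: 5>4, skip
j=6: 4≤4, i=2, swap(2,6) ⇒ [4,4,4,5,5,5,5,4,4,4]
j=7: 4≤4, i=3, swap(3,7) ⇒ [4,4,4,4,5,5,5,5,4,4]
j=8: 4≤4, i=4, swap(4,8) ⇒ [4,4,4,4,4,5,5,5,5,4]
swap(5,9) ⇒ [4,4,4,4,4,4,5,5,5,5]; return 5

[4,4,4,4,4,4,5,5,5,5]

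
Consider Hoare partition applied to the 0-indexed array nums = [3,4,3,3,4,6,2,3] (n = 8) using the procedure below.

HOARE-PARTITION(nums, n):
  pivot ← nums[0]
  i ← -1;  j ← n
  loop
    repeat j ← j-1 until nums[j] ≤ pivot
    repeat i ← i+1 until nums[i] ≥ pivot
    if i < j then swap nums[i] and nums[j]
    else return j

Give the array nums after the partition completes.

[3,2,3,3,4,6,4,3]

pivot=3
j stops at 7 (3), i stops at 0 (3); swap ⇒ [3,4,3,3,4,6,2,3]
j stops at 6 (2), i stops at 1 (4); swap ⇒ [3,2,3,3,4,6,4,3]
j stops at 3 (3), i stops at 2 (3); swap ⇒ [3,2,3,3,4,6,4,3]
j stops at 2, i stops at 3; i≥j ⇒ return 2. nums=[3,2,3,3,4,6,4,3]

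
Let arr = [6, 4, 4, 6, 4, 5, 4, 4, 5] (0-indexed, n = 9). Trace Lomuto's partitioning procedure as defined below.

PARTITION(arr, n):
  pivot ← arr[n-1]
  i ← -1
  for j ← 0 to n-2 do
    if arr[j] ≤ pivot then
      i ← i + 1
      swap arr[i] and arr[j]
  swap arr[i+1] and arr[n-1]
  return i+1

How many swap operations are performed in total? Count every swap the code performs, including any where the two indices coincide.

7

pivot=5, i=-1
j=0: 6>5, skip
j=1: 4≤5, i=0, swap(0,1) ⇒ [4, 6, 4, 6, 4, 5, 4, 4, 5]
j=2: 4≤5, i=1, swap(1,2) ⇒ [4, 4, 6, 6, 4, 5, 4, 4, 5]
j=3: 6>5, skip
j=4: 4≤5, i=2, swap(2,4) ⇒ [4, 4, 4, 6, 6, 5, 4, 4, 5]
j=5: 5≤5, i=3, swap(3,5) ⇒ [4, 4, 4, 5, 6, 6, 4, 4, 5]
j=6: 4≤5, i=4, swap(4,6) ⇒ [4, 4, 4, 5, 4, 6, 6, 4, 5]
j=7: 4≤5, i=5, swap(5,7) ⇒ [4, 4, 4, 5, 4, 4, 6, 6, 5]
swap(6,8) ⇒ [4, 4, 4, 5, 4, 4, 5, 6, 6]; return 6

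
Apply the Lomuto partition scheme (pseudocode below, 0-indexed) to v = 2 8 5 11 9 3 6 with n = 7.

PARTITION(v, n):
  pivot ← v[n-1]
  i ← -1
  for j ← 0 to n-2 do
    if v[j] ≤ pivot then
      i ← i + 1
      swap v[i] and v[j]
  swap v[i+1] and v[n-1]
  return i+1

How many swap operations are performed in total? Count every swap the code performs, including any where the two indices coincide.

4

pivot = v[6] = 6; i = -1
j=0: v[0]=2 ≤ 6 → i=0, swap v[0],v[0] (no change) → 2 8 5 11 9 3 6
j=1: v[1]=8 > 6 → no swap
j=2: v[2]=5 ≤ 6 → i=1, swap v[1],v[2] → 2 5 8 11 9 3 6
j=3: v[3]=11 > 6 → no swap
j=4: v[4]=9 > 6 → no swap
j=5: v[5]=3 ≤ 6 → i=2, swap v[2],v[5] → 2 5 3 11 9 8 6
final swap v[3],v[6] → 2 5 3 6 9 8 11; return 3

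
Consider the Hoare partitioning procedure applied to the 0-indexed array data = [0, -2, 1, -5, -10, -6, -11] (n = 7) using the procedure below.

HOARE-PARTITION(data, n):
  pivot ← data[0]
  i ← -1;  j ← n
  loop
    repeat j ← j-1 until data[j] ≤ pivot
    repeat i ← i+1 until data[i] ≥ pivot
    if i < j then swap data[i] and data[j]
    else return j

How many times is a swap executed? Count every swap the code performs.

pivot=0
j stops at 6 (-11), i stops at 0 (0); swap ⇒ [-11, -2, 1, -5, -10, -6, 0]
j stops at 5 (-6), i stops at 2 (1); swap ⇒ [-11, -2, -6, -5, -10, 1, 0]
j stops at 4, i stops at 5; i≥j ⇒ return 4. data=[-11, -2, -6, -5, -10, 1, 0]

2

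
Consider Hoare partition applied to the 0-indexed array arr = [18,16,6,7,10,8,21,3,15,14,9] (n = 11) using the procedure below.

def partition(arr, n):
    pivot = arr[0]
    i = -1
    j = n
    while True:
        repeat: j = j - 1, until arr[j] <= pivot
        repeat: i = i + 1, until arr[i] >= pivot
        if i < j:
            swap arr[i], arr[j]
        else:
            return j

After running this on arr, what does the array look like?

[9,16,6,7,10,8,14,3,15,21,18]

pivot = arr[0] = 18; i = -1, j = 11
j→10 (arr[10]=9≤18), i→0 (arr[0]=18≥18); i<j, swap → [9,16,6,7,10,8,21,3,15,14,18]
j→9 (arr[9]=14≤18), i→6 (arr[6]=21≥18); i<j, swap → [9,16,6,7,10,8,14,3,15,21,18]
j→8, i→9; i≥j, return j=8. arr = [9,16,6,7,10,8,14,3,15,21,18]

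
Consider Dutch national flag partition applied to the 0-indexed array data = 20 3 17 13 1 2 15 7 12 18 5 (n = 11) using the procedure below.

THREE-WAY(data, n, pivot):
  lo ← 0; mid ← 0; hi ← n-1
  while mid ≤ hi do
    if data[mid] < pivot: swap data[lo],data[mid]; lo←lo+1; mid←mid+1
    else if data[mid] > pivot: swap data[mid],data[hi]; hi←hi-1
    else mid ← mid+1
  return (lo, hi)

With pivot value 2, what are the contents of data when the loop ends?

1 2 13 17 3 15 7 12 18 5 20

pivot = 2; lo=0, mid=0, hi=10
data[mid]=20>2: swap data[0],data[10]; hi=9 → 5 3 17 13 1 2 15 7 12 18 20
data[mid]=5>2: swap data[0],data[9]; hi=8 → 18 3 17 13 1 2 15 7 12 5 20
data[mid]=18>2: swap data[0],data[8]; hi=7 → 12 3 17 13 1 2 15 7 18 5 20
data[mid]=12>2: swap data[0],data[7]; hi=6 → 7 3 17 13 1 2 15 12 18 5 20
data[mid]=7>2: swap data[0],data[6]; hi=5 → 15 3 17 13 1 2 7 12 18 5 20
data[mid]=15>2: swap data[0],data[5]; hi=4 → 2 3 17 13 1 15 7 12 18 5 20
data[mid]=2=2: mid=1
data[mid]=3>2: swap data[1],data[4]; hi=3 → 2 1 17 13 3 15 7 12 18 5 20
data[mid]=1<2: swap data[0],data[1]; lo=1,mid=2 → 1 2 17 13 3 15 7 12 18 5 20
data[mid]=17>2: swap data[2],data[3]; hi=2 → 1 2 13 17 3 15 7 12 18 5 20
data[mid]=13>2: swap data[2],data[2]; hi=1 → 1 2 13 17 3 15 7 12 18 5 20
end: lo=1, hi=1; data = 1 2 13 17 3 15 7 12 18 5 20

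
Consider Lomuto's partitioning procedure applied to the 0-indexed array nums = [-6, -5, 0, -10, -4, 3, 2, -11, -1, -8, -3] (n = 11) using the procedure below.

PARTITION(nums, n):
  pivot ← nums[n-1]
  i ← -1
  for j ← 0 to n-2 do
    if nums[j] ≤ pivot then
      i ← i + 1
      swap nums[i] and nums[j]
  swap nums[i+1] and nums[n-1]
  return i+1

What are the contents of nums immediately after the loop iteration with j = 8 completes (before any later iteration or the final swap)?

[-6, -5, -10, -4, -11, 3, 2, 0, -1, -8, -3]

pivot=-3, i=-1
j=0: -6≤-3, i=0, swap(0,0) ⇒ [-6, -5, 0, -10, -4, 3, 2, -11, -1, -8, -3]
j=1: -5≤-3, i=1, swap(1,1) ⇒ [-6, -5, 0, -10, -4, 3, 2, -11, -1, -8, -3]
j=2: 0>-3, skip
j=3: -10≤-3, i=2, swap(2,3) ⇒ [-6, -5, -10, 0, -4, 3, 2, -11, -1, -8, -3]
j=4: -4≤-3, i=3, swap(3,4) ⇒ [-6, -5, -10, -4, 0, 3, 2, -11, -1, -8, -3]
j=5: 3>-3, skip
j=6: 2>-3, skip
j=7: -11≤-3, i=4, swap(4,7) ⇒ [-6, -5, -10, -4, -11, 3, 2, 0, -1, -8, -3]
j=8: -1>-3, skip
(after j=8) nums = [-6, -5, -10, -4, -11, 3, 2, 0, -1, -8, -3]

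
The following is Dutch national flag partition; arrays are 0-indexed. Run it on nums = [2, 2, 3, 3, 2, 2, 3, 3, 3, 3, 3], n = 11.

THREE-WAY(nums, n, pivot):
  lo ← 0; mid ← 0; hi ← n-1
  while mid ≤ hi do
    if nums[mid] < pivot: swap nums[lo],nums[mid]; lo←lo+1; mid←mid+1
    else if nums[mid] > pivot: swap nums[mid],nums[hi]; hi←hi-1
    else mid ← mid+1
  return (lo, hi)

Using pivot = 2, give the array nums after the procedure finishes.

pivot = 2; lo=0, mid=0, hi=10
nums[mid]=2=2: mid=1
nums[mid]=2=2: mid=2
nums[mid]=3>2: swap nums[2],nums[10]; hi=9 → [2, 2, 3, 3, 2, 2, 3, 3, 3, 3, 3]
nums[mid]=3>2: swap nums[2],nums[9]; hi=8 → [2, 2, 3, 3, 2, 2, 3, 3, 3, 3, 3]
nums[mid]=3>2: swap nums[2],nums[8]; hi=7 → [2, 2, 3, 3, 2, 2, 3, 3, 3, 3, 3]
nums[mid]=3>2: swap nums[2],nums[7]; hi=6 → [2, 2, 3, 3, 2, 2, 3, 3, 3, 3, 3]
nums[mid]=3>2: swap nums[2],nums[6]; hi=5 → [2, 2, 3, 3, 2, 2, 3, 3, 3, 3, 3]
nums[mid]=3>2: swap nums[2],nums[5]; hi=4 → [2, 2, 2, 3, 2, 3, 3, 3, 3, 3, 3]
nums[mid]=2=2: mid=3
nums[mid]=3>2: swap nums[3],nums[4]; hi=3 → [2, 2, 2, 2, 3, 3, 3, 3, 3, 3, 3]
nums[mid]=2=2: mid=4
end: lo=0, hi=3; nums = [2, 2, 2, 2, 3, 3, 3, 3, 3, 3, 3]

[2, 2, 2, 2, 3, 3, 3, 3, 3, 3, 3]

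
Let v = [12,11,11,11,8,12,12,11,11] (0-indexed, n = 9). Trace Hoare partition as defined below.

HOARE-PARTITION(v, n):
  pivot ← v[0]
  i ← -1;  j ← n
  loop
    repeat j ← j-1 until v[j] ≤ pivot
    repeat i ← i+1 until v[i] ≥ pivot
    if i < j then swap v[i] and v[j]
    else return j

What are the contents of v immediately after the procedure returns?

[11,11,11,11,8,11,12,12,12]

pivot = v[0] = 12; i = -1, j = 9
j→8 (v[8]=11≤12), i→0 (v[0]=12≥12); i<j, swap → [11,11,11,11,8,12,12,11,12]
j→7 (v[7]=11≤12), i→5 (v[5]=12≥12); i<j, swap → [11,11,11,11,8,11,12,12,12]
j→6, i→6; i≥j, return j=6. v = [11,11,11,11,8,11,12,12,12]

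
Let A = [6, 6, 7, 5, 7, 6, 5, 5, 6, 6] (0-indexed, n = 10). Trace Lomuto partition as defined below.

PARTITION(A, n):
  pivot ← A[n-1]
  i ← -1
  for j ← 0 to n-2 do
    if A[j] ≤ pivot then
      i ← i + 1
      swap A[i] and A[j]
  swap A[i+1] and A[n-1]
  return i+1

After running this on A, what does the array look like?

pivot=6, i=-1
j=0: 6≤6, i=0, swap(0,0) ⇒ [6, 6, 7, 5, 7, 6, 5, 5, 6, 6]
j=1: 6≤6, i=1, swap(1,1) ⇒ [6, 6, 7, 5, 7, 6, 5, 5, 6, 6]
j=2: 7>6, skip
j=3: 5≤6, i=2, swap(2,3) ⇒ [6, 6, 5, 7, 7, 6, 5, 5, 6, 6]
j=4: 7>6, skip
j=5: 6≤6, i=3, swap(3,5) ⇒ [6, 6, 5, 6, 7, 7, 5, 5, 6, 6]
j=6: 5≤6, i=4, swap(4,6) ⇒ [6, 6, 5, 6, 5, 7, 7, 5, 6, 6]
j=7: 5≤6, i=5, swap(5,7) ⇒ [6, 6, 5, 6, 5, 5, 7, 7, 6, 6]
j=8: 6≤6, i=6, swap(6,8) ⇒ [6, 6, 5, 6, 5, 5, 6, 7, 7, 6]
swap(7,9) ⇒ [6, 6, 5, 6, 5, 5, 6, 6, 7, 7]; return 7

[6, 6, 5, 6, 5, 5, 6, 6, 7, 7]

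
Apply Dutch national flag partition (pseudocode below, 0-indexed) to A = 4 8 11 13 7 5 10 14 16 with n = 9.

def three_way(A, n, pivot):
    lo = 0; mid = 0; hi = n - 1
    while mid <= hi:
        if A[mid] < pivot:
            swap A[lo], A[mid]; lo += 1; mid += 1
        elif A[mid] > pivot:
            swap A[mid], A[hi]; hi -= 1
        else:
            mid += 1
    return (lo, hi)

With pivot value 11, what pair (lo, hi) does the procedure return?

lo=0 mid=0 hi=8
4<11: swap(0,0), lo=1 mid=1 ⇒ 4 8 11 13 7 5 10 14 16
8<11: swap(1,1), lo=2 mid=2 ⇒ 4 8 11 13 7 5 10 14 16
11=11: mid=3
13>11: swap(3,8), hi=7 ⇒ 4 8 11 16 7 5 10 14 13
16>11: swap(3,7), hi=6 ⇒ 4 8 11 14 7 5 10 16 13
14>11: swap(3,6), hi=5 ⇒ 4 8 11 10 7 5 14 16 13
10<11: swap(2,3), lo=3 mid=4 ⇒ 4 8 10 11 7 5 14 16 13
7<11: swap(3,4), lo=4 mid=5 ⇒ 4 8 10 7 11 5 14 16 13
5<11: swap(4,5), lo=5 mid=6 ⇒ 4 8 10 7 5 11 14 16 13
done. lo=5 hi=5; A=4 8 10 7 5 11 14 16 13

(5, 5)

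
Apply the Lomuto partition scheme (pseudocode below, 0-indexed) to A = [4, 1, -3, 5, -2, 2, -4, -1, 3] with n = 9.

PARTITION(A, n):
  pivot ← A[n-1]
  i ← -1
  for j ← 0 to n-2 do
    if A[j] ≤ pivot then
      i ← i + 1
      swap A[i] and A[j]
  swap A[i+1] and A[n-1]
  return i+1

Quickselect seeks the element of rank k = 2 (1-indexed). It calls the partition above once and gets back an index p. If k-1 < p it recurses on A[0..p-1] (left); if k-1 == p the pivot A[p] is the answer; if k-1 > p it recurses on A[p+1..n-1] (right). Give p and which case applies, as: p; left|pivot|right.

pivot=3, i=-1
j=0: 4>3, skip
j=1: 1≤3, i=0, swap(0,1) ⇒ [1, 4, -3, 5, -2, 2, -4, -1, 3]
j=2: -3≤3, i=1, swap(1,2) ⇒ [1, -3, 4, 5, -2, 2, -4, -1, 3]
j=3: 5>3, skip
j=4: -2≤3, i=2, swap(2,4) ⇒ [1, -3, -2, 5, 4, 2, -4, -1, 3]
j=5: 2≤3, i=3, swap(3,5) ⇒ [1, -3, -2, 2, 4, 5, -4, -1, 3]
j=6: -4≤3, i=4, swap(4,6) ⇒ [1, -3, -2, 2, -4, 5, 4, -1, 3]
j=7: -1≤3, i=5, swap(5,7) ⇒ [1, -3, -2, 2, -4, -1, 4, 5, 3]
swap(6,8) ⇒ [1, -3, -2, 2, -4, -1, 3, 5, 4]; return 6
p = 6; k-1 = 1 < 6 ⇒ left

6; left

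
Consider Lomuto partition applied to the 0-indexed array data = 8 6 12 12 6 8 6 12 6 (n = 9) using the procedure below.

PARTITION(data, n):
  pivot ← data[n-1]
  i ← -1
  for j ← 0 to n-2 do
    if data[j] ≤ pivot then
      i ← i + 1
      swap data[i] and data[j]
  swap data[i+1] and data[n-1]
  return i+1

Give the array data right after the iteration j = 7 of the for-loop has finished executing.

6 6 6 12 8 8 12 12 6

pivot = data[8] = 6; i = -1
j=0: data[0]=8 > 6 → no swap
j=1: data[1]=6 ≤ 6 → i=0, swap data[0],data[1] → 6 8 12 12 6 8 6 12 6
j=2: data[2]=12 > 6 → no swap
j=3: data[3]=12 > 6 → no swap
j=4: data[4]=6 ≤ 6 → i=1, swap data[1],data[4] → 6 6 12 12 8 8 6 12 6
j=5: data[5]=8 > 6 → no swap
j=6: data[6]=6 ≤ 6 → i=2, swap data[2],data[6] → 6 6 6 12 8 8 12 12 6
j=7: data[7]=12 > 6 → no swap
(after j=7) data = 6 6 6 12 8 8 12 12 6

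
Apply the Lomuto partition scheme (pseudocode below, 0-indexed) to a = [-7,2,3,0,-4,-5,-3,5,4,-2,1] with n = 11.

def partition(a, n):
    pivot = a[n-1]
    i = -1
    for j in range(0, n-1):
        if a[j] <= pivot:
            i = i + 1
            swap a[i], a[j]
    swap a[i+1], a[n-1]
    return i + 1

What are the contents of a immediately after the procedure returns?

[-7,0,-4,-5,-3,-2,1,5,4,2,3]

pivot=1, i=-1
j=0: -7≤1, i=0, swap(0,0) ⇒ [-7,2,3,0,-4,-5,-3,5,4,-2,1]
j=1: 2>1, skip
j=2: 3>1, skip
j=3: 0≤1, i=1, swap(1,3) ⇒ [-7,0,3,2,-4,-5,-3,5,4,-2,1]
j=4: -4≤1, i=2, swap(2,4) ⇒ [-7,0,-4,2,3,-5,-3,5,4,-2,1]
j=5: -5≤1, i=3, swap(3,5) ⇒ [-7,0,-4,-5,3,2,-3,5,4,-2,1]
j=6: -3≤1, i=4, swap(4,6) ⇒ [-7,0,-4,-5,-3,2,3,5,4,-2,1]
j=7: 5>1, skip
j=8: 4>1, skip
j=9: -2≤1, i=5, swap(5,9) ⇒ [-7,0,-4,-5,-3,-2,3,5,4,2,1]
swap(6,10) ⇒ [-7,0,-4,-5,-3,-2,1,5,4,2,3]; return 6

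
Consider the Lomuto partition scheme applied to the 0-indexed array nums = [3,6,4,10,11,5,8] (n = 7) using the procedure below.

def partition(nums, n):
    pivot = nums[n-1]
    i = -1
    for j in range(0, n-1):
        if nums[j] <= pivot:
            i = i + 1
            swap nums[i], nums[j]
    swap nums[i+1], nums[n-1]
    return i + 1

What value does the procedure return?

4

pivot=8, i=-1
j=0: 3≤8, i=0, swap(0,0) ⇒ [3,6,4,10,11,5,8]
j=1: 6≤8, i=1, swap(1,1) ⇒ [3,6,4,10,11,5,8]
j=2: 4≤8, i=2, swap(2,2) ⇒ [3,6,4,10,11,5,8]
j=3: 10>8, skip
j=4: 11>8, skip
j=5: 5≤8, i=3, swap(3,5) ⇒ [3,6,4,5,11,10,8]
swap(4,6) ⇒ [3,6,4,5,8,10,11]; return 4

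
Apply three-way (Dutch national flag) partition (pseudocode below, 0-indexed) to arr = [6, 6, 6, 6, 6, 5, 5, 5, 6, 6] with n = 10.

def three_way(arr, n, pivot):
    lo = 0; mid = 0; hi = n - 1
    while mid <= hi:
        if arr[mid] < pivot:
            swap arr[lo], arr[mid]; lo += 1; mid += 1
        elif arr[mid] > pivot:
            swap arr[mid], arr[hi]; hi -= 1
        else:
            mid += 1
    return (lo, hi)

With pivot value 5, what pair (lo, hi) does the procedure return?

(0, 2)

lo=0 mid=0 hi=9
6>5: swap(0,9), hi=8 ⇒ [6, 6, 6, 6, 6, 5, 5, 5, 6, 6]
6>5: swap(0,8), hi=7 ⇒ [6, 6, 6, 6, 6, 5, 5, 5, 6, 6]
6>5: swap(0,7), hi=6 ⇒ [5, 6, 6, 6, 6, 5, 5, 6, 6, 6]
5=5: mid=1
6>5: swap(1,6), hi=5 ⇒ [5, 5, 6, 6, 6, 5, 6, 6, 6, 6]
5=5: mid=2
6>5: swap(2,5), hi=4 ⇒ [5, 5, 5, 6, 6, 6, 6, 6, 6, 6]
5=5: mid=3
6>5: swap(3,4), hi=3 ⇒ [5, 5, 5, 6, 6, 6, 6, 6, 6, 6]
6>5: swap(3,3), hi=2 ⇒ [5, 5, 5, 6, 6, 6, 6, 6, 6, 6]
done. lo=0 hi=2; arr=[5, 5, 5, 6, 6, 6, 6, 6, 6, 6]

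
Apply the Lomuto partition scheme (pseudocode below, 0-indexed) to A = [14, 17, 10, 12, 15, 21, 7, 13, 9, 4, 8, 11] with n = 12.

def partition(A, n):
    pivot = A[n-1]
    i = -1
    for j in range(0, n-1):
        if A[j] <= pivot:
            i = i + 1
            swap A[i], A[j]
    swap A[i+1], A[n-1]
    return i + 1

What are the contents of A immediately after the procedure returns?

pivot=11, i=-1
j=0: 14>11, skip
j=1: 17>11, skip
j=2: 10≤11, i=0, swap(0,2) ⇒ [10, 17, 14, 12, 15, 21, 7, 13, 9, 4, 8, 11]
j=3: 12>11, skip
j=4: 15>11, skip
j=5: 21>11, skip
j=6: 7≤11, i=1, swap(1,6) ⇒ [10, 7, 14, 12, 15, 21, 17, 13, 9, 4, 8, 11]
j=7: 13>11, skip
j=8: 9≤11, i=2, swap(2,8) ⇒ [10, 7, 9, 12, 15, 21, 17, 13, 14, 4, 8, 11]
j=9: 4≤11, i=3, swap(3,9) ⇒ [10, 7, 9, 4, 15, 21, 17, 13, 14, 12, 8, 11]
j=10: 8≤11, i=4, swap(4,10) ⇒ [10, 7, 9, 4, 8, 21, 17, 13, 14, 12, 15, 11]
swap(5,11) ⇒ [10, 7, 9, 4, 8, 11, 17, 13, 14, 12, 15, 21]; return 5

[10, 7, 9, 4, 8, 11, 17, 13, 14, 12, 15, 21]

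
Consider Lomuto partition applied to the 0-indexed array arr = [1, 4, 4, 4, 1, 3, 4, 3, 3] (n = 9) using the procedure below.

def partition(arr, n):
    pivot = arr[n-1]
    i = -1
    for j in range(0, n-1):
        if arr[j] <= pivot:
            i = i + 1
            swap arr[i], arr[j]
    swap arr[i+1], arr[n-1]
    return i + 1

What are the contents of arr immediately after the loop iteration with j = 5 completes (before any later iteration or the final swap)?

[1, 1, 3, 4, 4, 4, 4, 3, 3]

pivot = arr[8] = 3; i = -1
j=0: arr[0]=1 ≤ 3 → i=0, swap arr[0],arr[0] (no change) → [1, 4, 4, 4, 1, 3, 4, 3, 3]
j=1: arr[1]=4 > 3 → no swap
j=2: arr[2]=4 > 3 → no swap
j=3: arr[3]=4 > 3 → no swap
j=4: arr[4]=1 ≤ 3 → i=1, swap arr[1],arr[4] → [1, 1, 4, 4, 4, 3, 4, 3, 3]
j=5: arr[5]=3 ≤ 3 → i=2, swap arr[2],arr[5] → [1, 1, 3, 4, 4, 4, 4, 3, 3]
(after j=5) arr = [1, 1, 3, 4, 4, 4, 4, 3, 3]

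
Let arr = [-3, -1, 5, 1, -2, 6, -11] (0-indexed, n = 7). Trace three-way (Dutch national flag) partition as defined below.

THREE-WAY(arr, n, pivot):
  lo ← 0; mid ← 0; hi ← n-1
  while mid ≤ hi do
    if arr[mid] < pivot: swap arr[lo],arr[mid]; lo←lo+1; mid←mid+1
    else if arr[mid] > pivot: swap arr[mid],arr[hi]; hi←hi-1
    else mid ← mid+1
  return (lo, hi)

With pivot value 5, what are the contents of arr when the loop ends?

lo=0 mid=0 hi=6
-3<5: swap(0,0), lo=1 mid=1 ⇒ [-3, -1, 5, 1, -2, 6, -11]
-1<5: swap(1,1), lo=2 mid=2 ⇒ [-3, -1, 5, 1, -2, 6, -11]
5=5: mid=3
1<5: swap(2,3), lo=3 mid=4 ⇒ [-3, -1, 1, 5, -2, 6, -11]
-2<5: swap(3,4), lo=4 mid=5 ⇒ [-3, -1, 1, -2, 5, 6, -11]
6>5: swap(5,6), hi=5 ⇒ [-3, -1, 1, -2, 5, -11, 6]
-11<5: swap(4,5), lo=5 mid=6 ⇒ [-3, -1, 1, -2, -11, 5, 6]
done. lo=5 hi=5; arr=[-3, -1, 1, -2, -11, 5, 6]

[-3, -1, 1, -2, -11, 5, 6]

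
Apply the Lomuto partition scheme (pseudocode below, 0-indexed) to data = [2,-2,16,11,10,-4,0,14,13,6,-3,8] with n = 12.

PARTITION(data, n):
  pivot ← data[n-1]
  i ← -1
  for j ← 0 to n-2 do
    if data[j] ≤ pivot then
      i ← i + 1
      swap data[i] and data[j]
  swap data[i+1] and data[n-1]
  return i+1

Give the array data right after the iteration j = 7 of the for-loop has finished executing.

pivot = data[11] = 8; i = -1
j=0: data[0]=2 ≤ 8 → i=0, swap data[0],data[0] (no change) → [2,-2,16,11,10,-4,0,14,13,6,-3,8]
j=1: data[1]=-2 ≤ 8 → i=1, swap data[1],data[1] (no change) → [2,-2,16,11,10,-4,0,14,13,6,-3,8]
j=2: data[2]=16 > 8 → no swap
j=3: data[3]=11 > 8 → no swap
j=4: data[4]=10 > 8 → no swap
j=5: data[5]=-4 ≤ 8 → i=2, swap data[2],data[5] → [2,-2,-4,11,10,16,0,14,13,6,-3,8]
j=6: data[6]=0 ≤ 8 → i=3, swap data[3],data[6] → [2,-2,-4,0,10,16,11,14,13,6,-3,8]
j=7: data[7]=14 > 8 → no swap
(after j=7) data = [2,-2,-4,0,10,16,11,14,13,6,-3,8]

[2,-2,-4,0,10,16,11,14,13,6,-3,8]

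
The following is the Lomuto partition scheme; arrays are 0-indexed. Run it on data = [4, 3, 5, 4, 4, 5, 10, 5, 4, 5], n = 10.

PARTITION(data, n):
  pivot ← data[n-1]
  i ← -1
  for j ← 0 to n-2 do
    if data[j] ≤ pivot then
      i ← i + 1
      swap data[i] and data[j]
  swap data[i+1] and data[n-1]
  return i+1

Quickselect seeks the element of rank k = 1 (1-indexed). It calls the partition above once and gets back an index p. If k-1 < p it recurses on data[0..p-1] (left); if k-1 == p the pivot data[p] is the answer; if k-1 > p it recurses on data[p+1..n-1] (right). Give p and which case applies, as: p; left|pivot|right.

8; left

pivot=5, i=-1
j=0: 4≤5, i=0, swap(0,0) ⇒ [4, 3, 5, 4, 4, 5, 10, 5, 4, 5]
j=1: 3≤5, i=1, swap(1,1) ⇒ [4, 3, 5, 4, 4, 5, 10, 5, 4, 5]
j=2: 5≤5, i=2, swap(2,2) ⇒ [4, 3, 5, 4, 4, 5, 10, 5, 4, 5]
j=3: 4≤5, i=3, swap(3,3) ⇒ [4, 3, 5, 4, 4, 5, 10, 5, 4, 5]
j=4: 4≤5, i=4, swap(4,4) ⇒ [4, 3, 5, 4, 4, 5, 10, 5, 4, 5]
j=5: 5≤5, i=5, swap(5,5) ⇒ [4, 3, 5, 4, 4, 5, 10, 5, 4, 5]
j=6: 10>5, skip
j=7: 5≤5, i=6, swap(6,7) ⇒ [4, 3, 5, 4, 4, 5, 5, 10, 4, 5]
j=8: 4≤5, i=7, swap(7,8) ⇒ [4, 3, 5, 4, 4, 5, 5, 4, 10, 5]
swap(8,9) ⇒ [4, 3, 5, 4, 4, 5, 5, 4, 5, 10]; return 8
p = 8; k-1 = 0 < 8 ⇒ left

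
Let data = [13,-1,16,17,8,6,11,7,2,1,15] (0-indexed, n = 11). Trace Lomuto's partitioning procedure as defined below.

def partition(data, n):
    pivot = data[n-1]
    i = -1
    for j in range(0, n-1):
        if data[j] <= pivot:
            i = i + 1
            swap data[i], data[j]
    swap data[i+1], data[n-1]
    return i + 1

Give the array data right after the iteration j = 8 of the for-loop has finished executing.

[13,-1,8,6,11,7,2,17,16,1,15]

pivot = data[10] = 15; i = -1
j=0: data[0]=13 ≤ 15 → i=0, swap data[0],data[0] (no change) → [13,-1,16,17,8,6,11,7,2,1,15]
j=1: data[1]=-1 ≤ 15 → i=1, swap data[1],data[1] (no change) → [13,-1,16,17,8,6,11,7,2,1,15]
j=2: data[2]=16 > 15 → no swap
j=3: data[3]=17 > 15 → no swap
j=4: data[4]=8 ≤ 15 → i=2, swap data[2],data[4] → [13,-1,8,17,16,6,11,7,2,1,15]
j=5: data[5]=6 ≤ 15 → i=3, swap data[3],data[5] → [13,-1,8,6,16,17,11,7,2,1,15]
j=6: data[6]=11 ≤ 15 → i=4, swap data[4],data[6] → [13,-1,8,6,11,17,16,7,2,1,15]
j=7: data[7]=7 ≤ 15 → i=5, swap data[5],data[7] → [13,-1,8,6,11,7,16,17,2,1,15]
j=8: data[8]=2 ≤ 15 → i=6, swap data[6],data[8] → [13,-1,8,6,11,7,2,17,16,1,15]
(after j=8) data = [13,-1,8,6,11,7,2,17,16,1,15]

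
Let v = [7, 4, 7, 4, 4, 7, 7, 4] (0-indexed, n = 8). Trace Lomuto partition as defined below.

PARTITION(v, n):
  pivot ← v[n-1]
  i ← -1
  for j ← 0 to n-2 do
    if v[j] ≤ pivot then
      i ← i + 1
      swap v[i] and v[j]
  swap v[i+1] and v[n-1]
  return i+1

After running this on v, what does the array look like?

pivot=4, i=-1
j=0: 7>4, skip
j=1: 4≤4, i=0, swap(0,1) ⇒ [4, 7, 7, 4, 4, 7, 7, 4]
j=2: 7>4, skip
j=3: 4≤4, i=1, swap(1,3) ⇒ [4, 4, 7, 7, 4, 7, 7, 4]
j=4: 4≤4, i=2, swap(2,4) ⇒ [4, 4, 4, 7, 7, 7, 7, 4]
j=5: 7>4, skip
j=6: 7>4, skip
swap(3,7) ⇒ [4, 4, 4, 4, 7, 7, 7, 7]; return 3

[4, 4, 4, 4, 7, 7, 7, 7]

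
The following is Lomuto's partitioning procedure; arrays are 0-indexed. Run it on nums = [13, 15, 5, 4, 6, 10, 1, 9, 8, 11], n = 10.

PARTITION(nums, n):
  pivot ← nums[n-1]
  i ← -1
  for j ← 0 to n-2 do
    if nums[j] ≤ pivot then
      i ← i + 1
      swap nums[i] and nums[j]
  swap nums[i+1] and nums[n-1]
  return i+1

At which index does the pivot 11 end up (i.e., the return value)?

7

pivot = nums[9] = 11; i = -1
j=0: nums[0]=13 > 11 → no swap
j=1: nums[1]=15 > 11 → no swap
j=2: nums[2]=5 ≤ 11 → i=0, swap nums[0],nums[2] → [5, 15, 13, 4, 6, 10, 1, 9, 8, 11]
j=3: nums[3]=4 ≤ 11 → i=1, swap nums[1],nums[3] → [5, 4, 13, 15, 6, 10, 1, 9, 8, 11]
j=4: nums[4]=6 ≤ 11 → i=2, swap nums[2],nums[4] → [5, 4, 6, 15, 13, 10, 1, 9, 8, 11]
j=5: nums[5]=10 ≤ 11 → i=3, swap nums[3],nums[5] → [5, 4, 6, 10, 13, 15, 1, 9, 8, 11]
j=6: nums[6]=1 ≤ 11 → i=4, swap nums[4],nums[6] → [5, 4, 6, 10, 1, 15, 13, 9, 8, 11]
j=7: nums[7]=9 ≤ 11 → i=5, swap nums[5],nums[7] → [5, 4, 6, 10, 1, 9, 13, 15, 8, 11]
j=8: nums[8]=8 ≤ 11 → i=6, swap nums[6],nums[8] → [5, 4, 6, 10, 1, 9, 8, 15, 13, 11]
final swap nums[7],nums[9] → [5, 4, 6, 10, 1, 9, 8, 11, 13, 15]; return 7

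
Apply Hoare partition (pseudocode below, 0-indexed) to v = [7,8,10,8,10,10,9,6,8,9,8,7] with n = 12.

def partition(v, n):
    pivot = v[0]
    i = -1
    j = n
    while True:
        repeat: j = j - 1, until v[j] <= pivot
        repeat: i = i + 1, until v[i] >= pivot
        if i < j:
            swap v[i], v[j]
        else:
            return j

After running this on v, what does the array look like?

pivot=7
j stops at 11 (7), i stops at 0 (7); swap ⇒ [7,8,10,8,10,10,9,6,8,9,8,7]
j stops at 7 (6), i stops at 1 (8); swap ⇒ [7,6,10,8,10,10,9,8,8,9,8,7]
j stops at 1, i stops at 2; i≥j ⇒ return 1. v=[7,6,10,8,10,10,9,8,8,9,8,7]

[7,6,10,8,10,10,9,8,8,9,8,7]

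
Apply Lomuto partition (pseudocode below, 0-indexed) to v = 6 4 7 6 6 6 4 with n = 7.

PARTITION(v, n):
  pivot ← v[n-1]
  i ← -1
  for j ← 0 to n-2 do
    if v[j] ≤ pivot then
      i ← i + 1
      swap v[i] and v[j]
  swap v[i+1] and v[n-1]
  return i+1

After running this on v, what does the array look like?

4 4 7 6 6 6 6

pivot=4, i=-1
j=0: 6>4, skip
j=1: 4≤4, i=0, swap(0,1) ⇒ 4 6 7 6 6 6 4
j=2: 7>4, skip
j=3: 6>4, skip
j=4: 6>4, skip
j=5: 6>4, skip
swap(1,6) ⇒ 4 4 7 6 6 6 6; return 1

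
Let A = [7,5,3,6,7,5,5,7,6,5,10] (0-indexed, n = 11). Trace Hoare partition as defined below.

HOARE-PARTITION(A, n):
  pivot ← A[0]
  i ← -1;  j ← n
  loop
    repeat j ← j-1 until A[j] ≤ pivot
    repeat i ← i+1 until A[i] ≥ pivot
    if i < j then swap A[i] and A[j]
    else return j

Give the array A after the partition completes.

pivot = A[0] = 7; i = -1, j = 11
j→9 (A[9]=5≤7), i→0 (A[0]=7≥7); i<j, swap → [5,5,3,6,7,5,5,7,6,7,10]
j→8 (A[8]=6≤7), i→4 (A[4]=7≥7); i<j, swap → [5,5,3,6,6,5,5,7,7,7,10]
j→7, i→7; i≥j, return j=7. A = [5,5,3,6,6,5,5,7,7,7,10]

[5,5,3,6,6,5,5,7,7,7,10]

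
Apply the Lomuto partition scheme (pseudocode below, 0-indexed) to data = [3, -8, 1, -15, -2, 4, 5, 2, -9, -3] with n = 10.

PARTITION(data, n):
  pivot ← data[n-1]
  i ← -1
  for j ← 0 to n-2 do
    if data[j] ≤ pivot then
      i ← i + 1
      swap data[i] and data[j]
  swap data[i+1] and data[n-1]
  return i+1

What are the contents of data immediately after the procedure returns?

[-8, -15, -9, -3, -2, 4, 5, 2, 1, 3]

pivot = data[9] = -3; i = -1
j=0: data[0]=3 > -3 → no swap
j=1: data[1]=-8 ≤ -3 → i=0, swap data[0],data[1] → [-8, 3, 1, -15, -2, 4, 5, 2, -9, -3]
j=2: data[2]=1 > -3 → no swap
j=3: data[3]=-15 ≤ -3 → i=1, swap data[1],data[3] → [-8, -15, 1, 3, -2, 4, 5, 2, -9, -3]
j=4: data[4]=-2 > -3 → no swap
j=5: data[5]=4 > -3 → no swap
j=6: data[6]=5 > -3 → no swap
j=7: data[7]=2 > -3 → no swap
j=8: data[8]=-9 ≤ -3 → i=2, swap data[2],data[8] → [-8, -15, -9, 3, -2, 4, 5, 2, 1, -3]
final swap data[3],data[9] → [-8, -15, -9, -3, -2, 4, 5, 2, 1, 3]; return 3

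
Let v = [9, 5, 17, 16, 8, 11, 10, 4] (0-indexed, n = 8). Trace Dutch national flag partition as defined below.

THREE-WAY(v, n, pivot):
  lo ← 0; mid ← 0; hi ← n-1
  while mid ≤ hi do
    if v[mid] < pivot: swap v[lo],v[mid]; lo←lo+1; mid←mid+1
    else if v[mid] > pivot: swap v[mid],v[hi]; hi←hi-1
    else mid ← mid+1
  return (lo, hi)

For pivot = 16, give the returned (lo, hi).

lo=0 mid=0 hi=7
9<16: swap(0,0), lo=1 mid=1 ⇒ [9, 5, 17, 16, 8, 11, 10, 4]
5<16: swap(1,1), lo=2 mid=2 ⇒ [9, 5, 17, 16, 8, 11, 10, 4]
17>16: swap(2,7), hi=6 ⇒ [9, 5, 4, 16, 8, 11, 10, 17]
4<16: swap(2,2), lo=3 mid=3 ⇒ [9, 5, 4, 16, 8, 11, 10, 17]
16=16: mid=4
8<16: swap(3,4), lo=4 mid=5 ⇒ [9, 5, 4, 8, 16, 11, 10, 17]
11<16: swap(4,5), lo=5 mid=6 ⇒ [9, 5, 4, 8, 11, 16, 10, 17]
10<16: swap(5,6), lo=6 mid=7 ⇒ [9, 5, 4, 8, 11, 10, 16, 17]
done. lo=6 hi=6; v=[9, 5, 4, 8, 11, 10, 16, 17]

(6, 6)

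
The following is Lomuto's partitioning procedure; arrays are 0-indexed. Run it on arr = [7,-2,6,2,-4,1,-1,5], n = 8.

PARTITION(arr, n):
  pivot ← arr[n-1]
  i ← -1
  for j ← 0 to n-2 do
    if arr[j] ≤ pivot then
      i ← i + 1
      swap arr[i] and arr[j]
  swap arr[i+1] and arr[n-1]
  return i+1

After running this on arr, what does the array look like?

[-2,2,-4,1,-1,5,6,7]

pivot = arr[7] = 5; i = -1
j=0: arr[0]=7 > 5 → no swap
j=1: arr[1]=-2 ≤ 5 → i=0, swap arr[0],arr[1] → [-2,7,6,2,-4,1,-1,5]
j=2: arr[2]=6 > 5 → no swap
j=3: arr[3]=2 ≤ 5 → i=1, swap arr[1],arr[3] → [-2,2,6,7,-4,1,-1,5]
j=4: arr[4]=-4 ≤ 5 → i=2, swap arr[2],arr[4] → [-2,2,-4,7,6,1,-1,5]
j=5: arr[5]=1 ≤ 5 → i=3, swap arr[3],arr[5] → [-2,2,-4,1,6,7,-1,5]
j=6: arr[6]=-1 ≤ 5 → i=4, swap arr[4],arr[6] → [-2,2,-4,1,-1,7,6,5]
final swap arr[5],arr[7] → [-2,2,-4,1,-1,5,6,7]; return 5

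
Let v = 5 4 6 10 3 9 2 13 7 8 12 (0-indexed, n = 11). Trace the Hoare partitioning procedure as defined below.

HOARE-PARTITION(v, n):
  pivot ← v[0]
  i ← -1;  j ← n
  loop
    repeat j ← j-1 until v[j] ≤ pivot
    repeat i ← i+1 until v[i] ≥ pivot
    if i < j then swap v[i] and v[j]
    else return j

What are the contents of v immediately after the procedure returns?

2 4 3 10 6 9 5 13 7 8 12

pivot=5
j stops at 6 (2), i stops at 0 (5); swap ⇒ 2 4 6 10 3 9 5 13 7 8 12
j stops at 4 (3), i stops at 2 (6); swap ⇒ 2 4 3 10 6 9 5 13 7 8 12
j stops at 2, i stops at 3; i≥j ⇒ return 2. v=2 4 3 10 6 9 5 13 7 8 12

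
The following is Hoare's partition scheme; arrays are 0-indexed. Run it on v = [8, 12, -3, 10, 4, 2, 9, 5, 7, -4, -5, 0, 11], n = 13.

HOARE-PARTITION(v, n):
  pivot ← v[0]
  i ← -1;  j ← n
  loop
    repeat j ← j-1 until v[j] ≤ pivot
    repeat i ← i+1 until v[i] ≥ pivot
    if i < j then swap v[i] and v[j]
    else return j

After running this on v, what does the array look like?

pivot = v[0] = 8; i = -1, j = 13
j→11 (v[11]=0≤8), i→0 (v[0]=8≥8); i<j, swap → [0, 12, -3, 10, 4, 2, 9, 5, 7, -4, -5, 8, 11]
j→10 (v[10]=-5≤8), i→1 (v[1]=12≥8); i<j, swap → [0, -5, -3, 10, 4, 2, 9, 5, 7, -4, 12, 8, 11]
j→9 (v[9]=-4≤8), i→3 (v[3]=10≥8); i<j, swap → [0, -5, -3, -4, 4, 2, 9, 5, 7, 10, 12, 8, 11]
j→8 (v[8]=7≤8), i→6 (v[6]=9≥8); i<j, swap → [0, -5, -3, -4, 4, 2, 7, 5, 9, 10, 12, 8, 11]
j→7, i→8; i≥j, return j=7. v = [0, -5, -3, -4, 4, 2, 7, 5, 9, 10, 12, 8, 11]

[0, -5, -3, -4, 4, 2, 7, 5, 9, 10, 12, 8, 11]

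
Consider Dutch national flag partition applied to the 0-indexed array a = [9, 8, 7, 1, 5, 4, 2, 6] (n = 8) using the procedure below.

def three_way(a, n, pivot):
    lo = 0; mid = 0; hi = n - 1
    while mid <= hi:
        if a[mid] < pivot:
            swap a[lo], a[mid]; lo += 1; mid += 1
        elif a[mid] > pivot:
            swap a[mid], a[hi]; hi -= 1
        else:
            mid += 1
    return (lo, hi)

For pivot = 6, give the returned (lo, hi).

(4, 4)

pivot = 6; lo=0, mid=0, hi=7
a[mid]=9>6: swap a[0],a[7]; hi=6 → [6, 8, 7, 1, 5, 4, 2, 9]
a[mid]=6=6: mid=1
a[mid]=8>6: swap a[1],a[6]; hi=5 → [6, 2, 7, 1, 5, 4, 8, 9]
a[mid]=2<6: swap a[0],a[1]; lo=1,mid=2 → [2, 6, 7, 1, 5, 4, 8, 9]
a[mid]=7>6: swap a[2],a[5]; hi=4 → [2, 6, 4, 1, 5, 7, 8, 9]
a[mid]=4<6: swap a[1],a[2]; lo=2,mid=3 → [2, 4, 6, 1, 5, 7, 8, 9]
a[mid]=1<6: swap a[2],a[3]; lo=3,mid=4 → [2, 4, 1, 6, 5, 7, 8, 9]
a[mid]=5<6: swap a[3],a[4]; lo=4,mid=5 → [2, 4, 1, 5, 6, 7, 8, 9]
end: lo=4, hi=4; a = [2, 4, 1, 5, 6, 7, 8, 9]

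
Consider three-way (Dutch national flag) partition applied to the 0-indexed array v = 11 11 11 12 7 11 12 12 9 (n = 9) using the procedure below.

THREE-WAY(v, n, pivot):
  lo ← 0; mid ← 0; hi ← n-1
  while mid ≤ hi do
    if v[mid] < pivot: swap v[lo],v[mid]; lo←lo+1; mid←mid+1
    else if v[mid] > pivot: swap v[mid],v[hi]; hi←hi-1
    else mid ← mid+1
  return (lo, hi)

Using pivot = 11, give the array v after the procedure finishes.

pivot = 11; lo=0, mid=0, hi=8
v[mid]=11=11: mid=1
v[mid]=11=11: mid=2
v[mid]=11=11: mid=3
v[mid]=12>11: swap v[3],v[8]; hi=7 → 11 11 11 9 7 11 12 12 12
v[mid]=9<11: swap v[0],v[3]; lo=1,mid=4 → 9 11 11 11 7 11 12 12 12
v[mid]=7<11: swap v[1],v[4]; lo=2,mid=5 → 9 7 11 11 11 11 12 12 12
v[mid]=11=11: mid=6
v[mid]=12>11: swap v[6],v[7]; hi=6 → 9 7 11 11 11 11 12 12 12
v[mid]=12>11: swap v[6],v[6]; hi=5 → 9 7 11 11 11 11 12 12 12
end: lo=2, hi=5; v = 9 7 11 11 11 11 12 12 12

9 7 11 11 11 11 12 12 12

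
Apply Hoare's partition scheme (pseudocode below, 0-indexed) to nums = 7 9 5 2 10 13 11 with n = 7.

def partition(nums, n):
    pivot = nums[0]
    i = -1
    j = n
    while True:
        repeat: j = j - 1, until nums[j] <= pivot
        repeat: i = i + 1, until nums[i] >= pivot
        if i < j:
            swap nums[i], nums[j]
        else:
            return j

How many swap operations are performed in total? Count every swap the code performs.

2

pivot=7
j stops at 3 (2), i stops at 0 (7); swap ⇒ 2 9 5 7 10 13 11
j stops at 2 (5), i stops at 1 (9); swap ⇒ 2 5 9 7 10 13 11
j stops at 1, i stops at 2; i≥j ⇒ return 1. nums=2 5 9 7 10 13 11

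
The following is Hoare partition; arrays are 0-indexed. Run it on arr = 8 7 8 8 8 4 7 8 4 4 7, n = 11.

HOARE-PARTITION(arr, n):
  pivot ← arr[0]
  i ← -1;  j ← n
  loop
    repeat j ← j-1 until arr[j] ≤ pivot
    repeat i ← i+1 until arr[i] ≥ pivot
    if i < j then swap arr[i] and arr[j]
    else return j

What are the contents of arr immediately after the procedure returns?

pivot=8
j stops at 10 (7), i stops at 0 (8); swap ⇒ 7 7 8 8 8 4 7 8 4 4 8
j stops at 9 (4), i stops at 2 (8); swap ⇒ 7 7 4 8 8 4 7 8 4 8 8
j stops at 8 (4), i stops at 3 (8); swap ⇒ 7 7 4 4 8 4 7 8 8 8 8
j stops at 7 (8), i stops at 4 (8); swap ⇒ 7 7 4 4 8 4 7 8 8 8 8
j stops at 6, i stops at 7; i≥j ⇒ return 6. arr=7 7 4 4 8 4 7 8 8 8 8

7 7 4 4 8 4 7 8 8 8 8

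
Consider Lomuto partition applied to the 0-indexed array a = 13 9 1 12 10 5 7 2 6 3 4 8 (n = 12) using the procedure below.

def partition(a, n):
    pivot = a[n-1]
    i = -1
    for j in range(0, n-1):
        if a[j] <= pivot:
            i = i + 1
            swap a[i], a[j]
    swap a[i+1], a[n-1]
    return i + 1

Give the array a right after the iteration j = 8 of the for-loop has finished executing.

pivot = a[11] = 8; i = -1
j=0: a[0]=13 > 8 → no swap
j=1: a[1]=9 > 8 → no swap
j=2: a[2]=1 ≤ 8 → i=0, swap a[0],a[2] → 1 9 13 12 10 5 7 2 6 3 4 8
j=3: a[3]=12 > 8 → no swap
j=4: a[4]=10 > 8 → no swap
j=5: a[5]=5 ≤ 8 → i=1, swap a[1],a[5] → 1 5 13 12 10 9 7 2 6 3 4 8
j=6: a[6]=7 ≤ 8 → i=2, swap a[2],a[6] → 1 5 7 12 10 9 13 2 6 3 4 8
j=7: a[7]=2 ≤ 8 → i=3, swap a[3],a[7] → 1 5 7 2 10 9 13 12 6 3 4 8
j=8: a[8]=6 ≤ 8 → i=4, swap a[4],a[8] → 1 5 7 2 6 9 13 12 10 3 4 8
(after j=8) a = 1 5 7 2 6 9 13 12 10 3 4 8

1 5 7 2 6 9 13 12 10 3 4 8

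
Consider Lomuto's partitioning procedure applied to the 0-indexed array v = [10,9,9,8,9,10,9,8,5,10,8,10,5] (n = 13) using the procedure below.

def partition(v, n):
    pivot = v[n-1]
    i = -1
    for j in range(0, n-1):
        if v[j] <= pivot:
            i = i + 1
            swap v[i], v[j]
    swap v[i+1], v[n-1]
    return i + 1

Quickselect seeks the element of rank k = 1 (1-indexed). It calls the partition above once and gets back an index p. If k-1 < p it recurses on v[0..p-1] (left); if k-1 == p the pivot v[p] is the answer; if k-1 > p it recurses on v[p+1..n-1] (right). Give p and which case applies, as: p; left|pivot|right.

pivot=5, i=-1
j=0: 10>5, skip
j=1: 9>5, skip
j=2: 9>5, skip
j=3: 8>5, skip
j=4: 9>5, skip
j=5: 10>5, skip
j=6: 9>5, skip
j=7: 8>5, skip
j=8: 5≤5, i=0, swap(0,8) ⇒ [5,9,9,8,9,10,9,8,10,10,8,10,5]
j=9: 10>5, skip
j=10: 8>5, skip
j=11: 10>5, skip
swap(1,12) ⇒ [5,5,9,8,9,10,9,8,10,10,8,10,9]; return 1
p = 1; k-1 = 0 < 1 ⇒ left

1; left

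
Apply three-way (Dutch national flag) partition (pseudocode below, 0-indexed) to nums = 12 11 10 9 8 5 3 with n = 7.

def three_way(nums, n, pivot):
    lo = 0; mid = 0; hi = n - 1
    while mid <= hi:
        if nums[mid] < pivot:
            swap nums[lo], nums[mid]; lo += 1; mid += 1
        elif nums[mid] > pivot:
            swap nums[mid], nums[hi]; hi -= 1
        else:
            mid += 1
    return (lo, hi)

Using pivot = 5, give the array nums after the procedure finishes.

3 5 9 8 10 11 12

pivot = 5; lo=0, mid=0, hi=6
nums[mid]=12>5: swap nums[0],nums[6]; hi=5 → 3 11 10 9 8 5 12
nums[mid]=3<5: swap nums[0],nums[0]; lo=1,mid=1 → 3 11 10 9 8 5 12
nums[mid]=11>5: swap nums[1],nums[5]; hi=4 → 3 5 10 9 8 11 12
nums[mid]=5=5: mid=2
nums[mid]=10>5: swap nums[2],nums[4]; hi=3 → 3 5 8 9 10 11 12
nums[mid]=8>5: swap nums[2],nums[3]; hi=2 → 3 5 9 8 10 11 12
nums[mid]=9>5: swap nums[2],nums[2]; hi=1 → 3 5 9 8 10 11 12
end: lo=1, hi=1; nums = 3 5 9 8 10 11 12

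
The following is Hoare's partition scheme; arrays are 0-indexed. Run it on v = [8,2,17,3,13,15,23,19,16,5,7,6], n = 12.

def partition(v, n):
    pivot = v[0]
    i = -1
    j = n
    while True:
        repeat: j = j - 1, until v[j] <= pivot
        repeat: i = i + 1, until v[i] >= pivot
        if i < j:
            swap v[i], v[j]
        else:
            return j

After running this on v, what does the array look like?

pivot=8
j stops at 11 (6), i stops at 0 (8); swap ⇒ [6,2,17,3,13,15,23,19,16,5,7,8]
j stops at 10 (7), i stops at 2 (17); swap ⇒ [6,2,7,3,13,15,23,19,16,5,17,8]
j stops at 9 (5), i stops at 4 (13); swap ⇒ [6,2,7,3,5,15,23,19,16,13,17,8]
j stops at 4, i stops at 5; i≥j ⇒ return 4. v=[6,2,7,3,5,15,23,19,16,13,17,8]

[6,2,7,3,5,15,23,19,16,13,17,8]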